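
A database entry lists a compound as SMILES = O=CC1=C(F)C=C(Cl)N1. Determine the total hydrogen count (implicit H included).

3

Walk through each heavy atom and fill implicit hydrogens from standard valence (C 4, N 3, O 2, S 2, halogen 1):
  atom 1: O, bond orders sum to 2 (valence 2) → 0 H
  atom 2: C, bond orders sum to 3 (valence 4) → 1 H
  atom 3: C, bond orders sum to 4 (valence 4) → 0 H
  atom 4: C, bond orders sum to 4 (valence 4) → 0 H
  atom 5: F (halogen, monovalent) → 0 H
  atom 6: C, bond orders sum to 3 (valence 4) → 1 H
  atom 7: C, bond orders sum to 4 (valence 4) → 0 H
  atom 8: Cl (halogen, monovalent) → 0 H
  atom 9: N, bond orders sum to 2 (valence 3) → 1 H
Total hydrogens: 3.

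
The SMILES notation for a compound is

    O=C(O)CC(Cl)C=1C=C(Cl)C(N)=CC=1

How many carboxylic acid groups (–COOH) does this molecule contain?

1

The carboxylic acid motif appears at heavy-atom position 2 in the SMILES.
Other groups present: 1 primary amine.
Carboxylic acid count: 1.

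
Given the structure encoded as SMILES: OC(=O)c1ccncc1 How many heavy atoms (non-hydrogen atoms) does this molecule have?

9

Every atom symbol written in the SMILES (organic subset) is one heavy atom; implicit H are not written.
Heavy atoms by element → C:6, N:1, O:2.
Total: 9.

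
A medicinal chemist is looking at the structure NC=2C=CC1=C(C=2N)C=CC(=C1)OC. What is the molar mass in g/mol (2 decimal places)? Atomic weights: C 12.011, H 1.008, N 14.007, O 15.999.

First, the molecular formula is C11H12N2O (counting implicit H from valence).
  C: 11 × 12.011 = 132.121
  H: 12 × 1.008 = 12.096
  N: 2 × 14.007 = 28.014
  O: 1 × 15.999 = 15.999
Sum: 11×12.011 + 12×1.008 + 2×14.007 + 1×15.999 = 188.230 → 188.23 g/mol.

188.23 g/mol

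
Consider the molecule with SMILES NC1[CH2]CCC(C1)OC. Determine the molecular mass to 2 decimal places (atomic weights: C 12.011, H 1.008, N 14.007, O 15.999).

129.20 g/mol

First, the molecular formula is C7H15NO (counting implicit H from valence).
  C: 7 × 12.011 = 84.077
  H: 15 × 1.008 = 15.120
  N: 1 × 14.007 = 14.007
  O: 1 × 15.999 = 15.999
Sum: 7×12.011 + 15×1.008 + 1×14.007 + 1×15.999 = 129.203 → 129.20 g/mol.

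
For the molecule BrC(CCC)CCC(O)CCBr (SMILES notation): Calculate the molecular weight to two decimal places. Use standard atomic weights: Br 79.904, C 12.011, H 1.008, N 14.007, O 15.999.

302.05 g/mol

First, the molecular formula is C9H18Br2O (counting implicit H from valence).
  Br: 2 × 79.904 = 159.808
  C: 9 × 12.011 = 108.099
  H: 18 × 1.008 = 18.144
  O: 1 × 15.999 = 15.999
Sum: 2×79.904 + 9×12.011 + 18×1.008 + 1×15.999 = 302.050 → 302.05 g/mol.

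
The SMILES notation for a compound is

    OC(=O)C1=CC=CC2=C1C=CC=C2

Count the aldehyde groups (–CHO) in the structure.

Scan the SMILES for the aldehyde motif — none present.
Groups that are present: 1 carboxylic acid.

0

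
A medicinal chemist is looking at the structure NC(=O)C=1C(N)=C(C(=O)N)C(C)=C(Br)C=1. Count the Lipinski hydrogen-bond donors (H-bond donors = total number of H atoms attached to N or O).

Donors: find every N or O and count the H atoms it carries.
  atom 1 (N): bond orders sum to 1 → 2 H
  atom 3 (O): bond orders sum to 2 → 0 H
  atom 6 (N): bond orders sum to 1 → 2 H
  atom 9 (O): bond orders sum to 2 → 0 H
  atom 10 (N): bond orders sum to 1 → 2 H
Lipinski HBD = 6.

6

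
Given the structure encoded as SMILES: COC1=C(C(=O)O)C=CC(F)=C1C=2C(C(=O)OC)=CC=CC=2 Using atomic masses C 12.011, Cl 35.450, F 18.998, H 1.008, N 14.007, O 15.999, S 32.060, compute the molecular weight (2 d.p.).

304.27 g/mol

First, the molecular formula is C16H13FO5 (counting implicit H from valence).
  C: 16 × 12.011 = 192.176
  F: 1 × 18.998 = 18.998
  H: 13 × 1.008 = 13.104
  O: 5 × 15.999 = 79.995
Sum: 16×12.011 + 1×18.998 + 13×1.008 + 5×15.999 = 304.273 → 304.27 g/mol.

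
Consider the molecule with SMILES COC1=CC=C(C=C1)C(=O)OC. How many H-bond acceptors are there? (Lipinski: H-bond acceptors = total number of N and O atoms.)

3

N atoms: 0; O atoms: 3.
Lipinski HBA = 0 + 3 = 3.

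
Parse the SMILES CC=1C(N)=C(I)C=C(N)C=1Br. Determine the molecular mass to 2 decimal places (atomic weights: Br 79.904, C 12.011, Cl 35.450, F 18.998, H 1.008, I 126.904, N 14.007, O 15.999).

First, the molecular formula is C7H8BrIN2 (counting implicit H from valence).
  Br: 1 × 79.904 = 79.904
  C: 7 × 12.011 = 84.077
  H: 8 × 1.008 = 8.064
  I: 1 × 126.904 = 126.904
  N: 2 × 14.007 = 28.014
Sum: 1×79.904 + 7×12.011 + 8×1.008 + 1×126.904 + 2×14.007 = 326.963 → 326.96 g/mol.

326.96 g/mol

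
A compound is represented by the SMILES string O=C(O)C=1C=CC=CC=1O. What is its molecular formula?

C7H6O3

Walk through each heavy atom and fill implicit hydrogens from standard valence (C 4, N 3, O 2, S 2, halogen 1):
  atom 1: O, bond orders sum to 2 (valence 2) → 0 H
  atom 2: C, bond orders sum to 4 (valence 4) → 0 H
  atom 3: O, bond orders sum to 1 (valence 2) → 1 H
  atom 4: C, bond orders sum to 4 (valence 4) → 0 H
  atom 5: C, bond orders sum to 3 (valence 4) → 1 H
  atom 6: C, bond orders sum to 3 (valence 4) → 1 H
  atom 7: C, bond orders sum to 3 (valence 4) → 1 H
  atom 8: C, bond orders sum to 3 (valence 4) → 1 H
  atom 9: C, bond orders sum to 4 (valence 4) → 0 H
  atom 10: O, bond orders sum to 1 (valence 2) → 1 H
Totals → C:7, H:6, O:3.
In Hill order: C7H6O3.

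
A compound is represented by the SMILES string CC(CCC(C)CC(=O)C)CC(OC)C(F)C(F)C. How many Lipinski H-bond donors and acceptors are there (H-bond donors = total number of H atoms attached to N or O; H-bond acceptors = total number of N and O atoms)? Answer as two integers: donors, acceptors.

0, 2

Donors: find every N or O and count the H atoms it carries.
  atom 9 (O): bond orders sum to 2 → 0 H
  atom 13 (O): bond orders sum to 2 → 0 H
Lipinski HBD = 0.
Acceptors: N atoms = 0, O atoms = 2 → HBA = 2.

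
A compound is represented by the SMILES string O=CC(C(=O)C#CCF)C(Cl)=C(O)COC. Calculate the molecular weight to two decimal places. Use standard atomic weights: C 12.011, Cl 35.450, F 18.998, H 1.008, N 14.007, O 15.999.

248.63 g/mol

First, the molecular formula is C10H10ClFO4 (counting implicit H from valence).
  C: 10 × 12.011 = 120.110
  Cl: 1 × 35.450 = 35.450
  F: 1 × 18.998 = 18.998
  H: 10 × 1.008 = 10.080
  O: 4 × 15.999 = 63.996
Sum: 10×12.011 + 1×35.450 + 1×18.998 + 10×1.008 + 4×15.999 = 248.634 → 248.63 g/mol.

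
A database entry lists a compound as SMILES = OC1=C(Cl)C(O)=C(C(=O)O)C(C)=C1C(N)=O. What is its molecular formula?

Walk through each heavy atom and fill implicit hydrogens from standard valence (C 4, N 3, O 2, S 2, halogen 1):
  atom 1: O, bond orders sum to 1 (valence 2) → 1 H
  atom 2: C, bond orders sum to 4 (valence 4) → 0 H
  atom 3: C, bond orders sum to 4 (valence 4) → 0 H
  atom 4: Cl (halogen, monovalent) → 0 H
  atom 5: C, bond orders sum to 4 (valence 4) → 0 H
  atom 6: O, bond orders sum to 1 (valence 2) → 1 H
  atom 7: C, bond orders sum to 4 (valence 4) → 0 H
  atom 8: C, bond orders sum to 4 (valence 4) → 0 H
  atom 9: O, bond orders sum to 2 (valence 2) → 0 H
  atom 10: O, bond orders sum to 1 (valence 2) → 1 H
  atom 11: C, bond orders sum to 4 (valence 4) → 0 H
  atom 12: C, bond orders sum to 1 (valence 4) → 3 H
  atom 13: C, bond orders sum to 4 (valence 4) → 0 H
  atom 14: C, bond orders sum to 4 (valence 4) → 0 H
  atom 15: N, bond orders sum to 1 (valence 3) → 2 H
  atom 16: O, bond orders sum to 2 (valence 2) → 0 H
Totals → C:9, H:8, Cl:1, N:1, O:5.
In Hill order: C9H8ClNO5.

C9H8ClNO5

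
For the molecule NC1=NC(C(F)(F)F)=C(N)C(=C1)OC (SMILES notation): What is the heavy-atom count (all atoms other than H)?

Every atom symbol written in the SMILES (organic subset) is one heavy atom; implicit H are not written.
Heavy atoms by element → C:7, F:3, N:3, O:1.
Total: 14.

14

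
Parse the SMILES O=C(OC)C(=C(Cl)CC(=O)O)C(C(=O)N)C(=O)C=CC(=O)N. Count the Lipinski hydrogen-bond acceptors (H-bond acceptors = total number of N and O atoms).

N atoms: 2; O atoms: 7.
Lipinski HBA = 2 + 7 = 9.

9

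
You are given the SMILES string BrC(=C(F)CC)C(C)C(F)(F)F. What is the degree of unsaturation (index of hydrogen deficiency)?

1

Degree of unsaturation = (number of rings) + (number of π bonds).
Ring closures in the SMILES: 0.
π bonds: 1 double bond (each 1 DoU) → 1 DoU from unsaturation.
Total DoU = 0 + 1 = 1.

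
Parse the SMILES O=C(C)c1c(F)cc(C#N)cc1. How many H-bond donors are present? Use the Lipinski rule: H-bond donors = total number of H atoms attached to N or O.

0

Donors: find every N or O and count the H atoms it carries.
  atom 1 (O): bond orders sum to 2 → 0 H
  atom 10 (N): bond orders sum to 3 → 0 H
Lipinski HBD = 0.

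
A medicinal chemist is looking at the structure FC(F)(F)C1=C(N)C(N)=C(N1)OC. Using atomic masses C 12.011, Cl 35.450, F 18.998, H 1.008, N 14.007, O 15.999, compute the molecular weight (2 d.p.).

First, the molecular formula is C6H8F3N3O (counting implicit H from valence).
  C: 6 × 12.011 = 72.066
  F: 3 × 18.998 = 56.994
  H: 8 × 1.008 = 8.064
  N: 3 × 14.007 = 42.021
  O: 1 × 15.999 = 15.999
Sum: 6×12.011 + 3×18.998 + 8×1.008 + 3×14.007 + 1×15.999 = 195.144 → 195.14 g/mol.

195.14 g/mol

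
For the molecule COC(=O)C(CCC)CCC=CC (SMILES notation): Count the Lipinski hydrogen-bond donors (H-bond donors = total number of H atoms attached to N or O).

Donors: find every N or O and count the H atoms it carries.
  atom 2 (O): bond orders sum to 2 → 0 H
  atom 4 (O): bond orders sum to 2 → 0 H
Lipinski HBD = 0.

0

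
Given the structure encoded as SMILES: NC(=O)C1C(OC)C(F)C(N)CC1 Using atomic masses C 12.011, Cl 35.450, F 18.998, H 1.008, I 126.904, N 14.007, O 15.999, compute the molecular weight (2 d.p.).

190.22 g/mol

First, the molecular formula is C8H15FN2O2 (counting implicit H from valence).
  C: 8 × 12.011 = 96.088
  F: 1 × 18.998 = 18.998
  H: 15 × 1.008 = 15.120
  N: 2 × 14.007 = 28.014
  O: 2 × 15.999 = 31.998
Sum: 8×12.011 + 1×18.998 + 15×1.008 + 2×14.007 + 2×15.999 = 190.218 → 190.22 g/mol.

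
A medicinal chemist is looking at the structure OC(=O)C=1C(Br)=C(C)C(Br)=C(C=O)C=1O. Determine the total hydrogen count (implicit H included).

6

Walk through each heavy atom and fill implicit hydrogens from standard valence (C 4, N 3, O 2, S 2, halogen 1):
  atom 1: O, bond orders sum to 1 (valence 2) → 1 H
  atom 2: C, bond orders sum to 4 (valence 4) → 0 H
  atom 3: O, bond orders sum to 2 (valence 2) → 0 H
  atom 4: C, bond orders sum to 4 (valence 4) → 0 H
  atom 5: C, bond orders sum to 4 (valence 4) → 0 H
  atom 6: Br (halogen, monovalent) → 0 H
  atom 7: C, bond orders sum to 4 (valence 4) → 0 H
  atom 8: C, bond orders sum to 1 (valence 4) → 3 H
  atom 9: C, bond orders sum to 4 (valence 4) → 0 H
  atom 10: Br (halogen, monovalent) → 0 H
  atom 11: C, bond orders sum to 4 (valence 4) → 0 H
  atom 12: C, bond orders sum to 3 (valence 4) → 1 H
  atom 13: O, bond orders sum to 2 (valence 2) → 0 H
  atom 14: C, bond orders sum to 4 (valence 4) → 0 H
  atom 15: O, bond orders sum to 1 (valence 2) → 1 H
Total hydrogens: 6.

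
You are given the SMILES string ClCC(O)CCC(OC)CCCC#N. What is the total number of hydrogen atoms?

Walk through each heavy atom and fill implicit hydrogens from standard valence (C 4, N 3, O 2, S 2, halogen 1):
  atom 1: Cl (halogen, monovalent) → 0 H
  atom 2: C, bond orders sum to 2 (valence 4) → 2 H
  atom 3: C, bond orders sum to 3 (valence 4) → 1 H
  atom 4: O, bond orders sum to 1 (valence 2) → 1 H
  atom 5: C, bond orders sum to 2 (valence 4) → 2 H
  atom 6: C, bond orders sum to 2 (valence 4) → 2 H
  atom 7: C, bond orders sum to 3 (valence 4) → 1 H
  atom 8: O, bond orders sum to 2 (valence 2) → 0 H
  atom 9: C, bond orders sum to 1 (valence 4) → 3 H
  atom 10: C, bond orders sum to 2 (valence 4) → 2 H
  atom 11: C, bond orders sum to 2 (valence 4) → 2 H
  atom 12: C, bond orders sum to 2 (valence 4) → 2 H
  atom 13: C, bond orders sum to 4 (valence 4) → 0 H
  atom 14: N, bond orders sum to 3 (valence 3) → 0 H
Total hydrogens: 18.

18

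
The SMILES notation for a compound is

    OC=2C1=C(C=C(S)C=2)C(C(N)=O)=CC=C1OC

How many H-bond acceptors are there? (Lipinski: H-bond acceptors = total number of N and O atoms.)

4

N atoms: 1; O atoms: 3.
Lipinski HBA = 1 + 3 = 4.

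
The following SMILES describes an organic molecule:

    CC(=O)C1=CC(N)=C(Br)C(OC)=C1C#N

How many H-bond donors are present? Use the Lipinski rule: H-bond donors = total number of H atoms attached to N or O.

Donors: find every N or O and count the H atoms it carries.
  atom 3 (O): bond orders sum to 2 → 0 H
  atom 7 (N): bond orders sum to 1 → 2 H
  atom 11 (O): bond orders sum to 2 → 0 H
  atom 15 (N): bond orders sum to 3 → 0 H
Lipinski HBD = 2.

2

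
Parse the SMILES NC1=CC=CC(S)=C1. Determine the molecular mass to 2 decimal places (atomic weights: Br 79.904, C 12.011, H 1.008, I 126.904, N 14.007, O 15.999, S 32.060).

125.19 g/mol

First, the molecular formula is C6H7NS (counting implicit H from valence).
  C: 6 × 12.011 = 72.066
  H: 7 × 1.008 = 7.056
  N: 1 × 14.007 = 14.007
  S: 1 × 32.060 = 32.060
Sum: 6×12.011 + 7×1.008 + 1×14.007 + 1×32.060 = 125.189 → 125.19 g/mol.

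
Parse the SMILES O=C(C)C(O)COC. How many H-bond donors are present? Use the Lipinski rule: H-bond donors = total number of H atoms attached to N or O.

1

Donors: find every N or O and count the H atoms it carries.
  atom 1 (O): bond orders sum to 2 → 0 H
  atom 5 (O): bond orders sum to 1 → 1 H
  atom 7 (O): bond orders sum to 2 → 0 H
Lipinski HBD = 1.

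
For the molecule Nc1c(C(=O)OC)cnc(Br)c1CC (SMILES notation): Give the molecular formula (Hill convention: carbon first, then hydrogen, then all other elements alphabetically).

Walk through each heavy atom and fill implicit hydrogens from standard valence (C 4, N 3, O 2, S 2, halogen 1); for lowercase aromatic atoms, an aromatic c carries 1 H when it has two neighbours and 0 H with three, and aromatic n carries 0 H:
  atom 1: N, bond orders sum to 1 (valence 3) → 2 H
  atom 2: aromatic c, 3 neighbours → 0 H
  atom 3: aromatic c, 3 neighbours → 0 H
  atom 4: C, bond orders sum to 4 (valence 4) → 0 H
  atom 5: O, bond orders sum to 2 (valence 2) → 0 H
  atom 6: O, bond orders sum to 2 (valence 2) → 0 H
  atom 7: C, bond orders sum to 1 (valence 4) → 3 H
  atom 8: aromatic c, 2 neighbours → 1 H
  atom 9: aromatic n, 2 neighbours → 0 H
  atom 10: aromatic c, 3 neighbours → 0 H
  atom 11: Br (halogen, monovalent) → 0 H
  atom 12: aromatic c, 3 neighbours → 0 H
  atom 13: C, bond orders sum to 2 (valence 4) → 2 H
  atom 14: C, bond orders sum to 1 (valence 4) → 3 H
Totals → C:9, H:11, Br:1, N:2, O:2.

C9H11BrN2O2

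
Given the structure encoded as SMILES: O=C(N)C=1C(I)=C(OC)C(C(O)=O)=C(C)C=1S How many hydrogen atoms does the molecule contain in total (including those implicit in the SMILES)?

10

Walk through each heavy atom and fill implicit hydrogens from standard valence (C 4, N 3, O 2, S 2, halogen 1):
  atom 1: O, bond orders sum to 2 (valence 2) → 0 H
  atom 2: C, bond orders sum to 4 (valence 4) → 0 H
  atom 3: N, bond orders sum to 1 (valence 3) → 2 H
  atom 4: C, bond orders sum to 4 (valence 4) → 0 H
  atom 5: C, bond orders sum to 4 (valence 4) → 0 H
  atom 6: I (halogen, monovalent) → 0 H
  atom 7: C, bond orders sum to 4 (valence 4) → 0 H
  atom 8: O, bond orders sum to 2 (valence 2) → 0 H
  atom 9: C, bond orders sum to 1 (valence 4) → 3 H
  atom 10: C, bond orders sum to 4 (valence 4) → 0 H
  atom 11: C, bond orders sum to 4 (valence 4) → 0 H
  atom 12: O, bond orders sum to 1 (valence 2) → 1 H
  atom 13: O, bond orders sum to 2 (valence 2) → 0 H
  atom 14: C, bond orders sum to 4 (valence 4) → 0 H
  atom 15: C, bond orders sum to 1 (valence 4) → 3 H
  atom 16: C, bond orders sum to 4 (valence 4) → 0 H
  atom 17: S, bond orders sum to 1 (valence 2) → 1 H
Total hydrogens: 10.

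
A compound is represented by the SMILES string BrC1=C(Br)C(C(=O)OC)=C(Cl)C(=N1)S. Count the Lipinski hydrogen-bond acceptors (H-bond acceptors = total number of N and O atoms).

3

N atoms: 1; O atoms: 2.
Lipinski HBA = 1 + 2 = 3.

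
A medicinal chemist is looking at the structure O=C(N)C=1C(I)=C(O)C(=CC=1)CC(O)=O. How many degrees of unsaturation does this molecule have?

6

Molecular formula: C9H8INO4.
DoU = (2C + 2 + N − H − X) / 2, where X is the halogen count and O/S are ignored.
    = (2·9 + 2 + 1 − 8 − 1) / 2 = 12 / 2 = 6.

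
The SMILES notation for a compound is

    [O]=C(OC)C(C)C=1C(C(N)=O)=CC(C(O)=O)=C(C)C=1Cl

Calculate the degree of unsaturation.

Degree of unsaturation = (number of rings) + (number of π bonds).
Ring closures in the SMILES: 1.
π bonds: 6 double bonds (each 1 DoU) → 6 DoU from unsaturation.
Total DoU = 1 + 6 = 7.

7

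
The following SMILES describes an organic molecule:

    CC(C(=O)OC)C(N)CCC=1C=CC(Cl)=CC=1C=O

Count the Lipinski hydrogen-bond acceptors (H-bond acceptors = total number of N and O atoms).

N atoms: 1; O atoms: 3.
Lipinski HBA = 1 + 3 = 4.

4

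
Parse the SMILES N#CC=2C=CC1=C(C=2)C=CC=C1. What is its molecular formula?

C11H7N

Walk through each heavy atom and fill implicit hydrogens from standard valence (C 4, N 3, O 2, S 2, halogen 1):
  atom 1: N, bond orders sum to 3 (valence 3) → 0 H
  atom 2: C, bond orders sum to 4 (valence 4) → 0 H
  atom 3: C, bond orders sum to 4 (valence 4) → 0 H
  atom 4: C, bond orders sum to 3 (valence 4) → 1 H
  atom 5: C, bond orders sum to 3 (valence 4) → 1 H
  atom 6: C, bond orders sum to 4 (valence 4) → 0 H
  atom 7: C, bond orders sum to 4 (valence 4) → 0 H
  atom 8: C, bond orders sum to 3 (valence 4) → 1 H
  atom 9: C, bond orders sum to 3 (valence 4) → 1 H
  atom 10: C, bond orders sum to 3 (valence 4) → 1 H
  atom 11: C, bond orders sum to 3 (valence 4) → 1 H
  atom 12: C, bond orders sum to 3 (valence 4) → 1 H
Totals → C:11, H:7, N:1.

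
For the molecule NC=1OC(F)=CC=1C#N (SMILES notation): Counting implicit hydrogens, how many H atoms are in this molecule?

Walk through each heavy atom and fill implicit hydrogens from standard valence (C 4, N 3, O 2, S 2, halogen 1):
  atom 1: N, bond orders sum to 1 (valence 3) → 2 H
  atom 2: C, bond orders sum to 4 (valence 4) → 0 H
  atom 3: O, bond orders sum to 2 (valence 2) → 0 H
  atom 4: C, bond orders sum to 4 (valence 4) → 0 H
  atom 5: F (halogen, monovalent) → 0 H
  atom 6: C, bond orders sum to 3 (valence 4) → 1 H
  atom 7: C, bond orders sum to 4 (valence 4) → 0 H
  atom 8: C, bond orders sum to 4 (valence 4) → 0 H
  atom 9: N, bond orders sum to 3 (valence 3) → 0 H
Total hydrogens: 3.

3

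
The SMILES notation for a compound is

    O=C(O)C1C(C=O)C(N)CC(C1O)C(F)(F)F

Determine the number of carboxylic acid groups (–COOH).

1

The carboxylic acid motif appears at heavy-atom position 2 in the SMILES.
Other groups present: 1 aldehyde, 1 hydroxyl, 1 primary amine.
Carboxylic acid count: 1.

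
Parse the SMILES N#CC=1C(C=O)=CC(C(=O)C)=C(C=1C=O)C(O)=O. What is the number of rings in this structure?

In SMILES, each pair of matching ring-closure digits denotes one ring-closing bond; the number of such bonds equals the number of independent rings.
Ring-closure bonds here: 1.

1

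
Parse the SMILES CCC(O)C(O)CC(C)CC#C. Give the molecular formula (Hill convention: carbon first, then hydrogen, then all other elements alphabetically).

Walk through each heavy atom and fill implicit hydrogens from standard valence (C 4, N 3, O 2, S 2, halogen 1):
  atom 1: C, bond orders sum to 1 (valence 4) → 3 H
  atom 2: C, bond orders sum to 2 (valence 4) → 2 H
  atom 3: C, bond orders sum to 3 (valence 4) → 1 H
  atom 4: O, bond orders sum to 1 (valence 2) → 1 H
  atom 5: C, bond orders sum to 3 (valence 4) → 1 H
  atom 6: O, bond orders sum to 1 (valence 2) → 1 H
  atom 7: C, bond orders sum to 2 (valence 4) → 2 H
  atom 8: C, bond orders sum to 3 (valence 4) → 1 H
  atom 9: C, bond orders sum to 1 (valence 4) → 3 H
  atom 10: C, bond orders sum to 2 (valence 4) → 2 H
  atom 11: C, bond orders sum to 4 (valence 4) → 0 H
  atom 12: C, bond orders sum to 3 (valence 4) → 1 H
Totals → C:10, H:18, O:2.

C10H18O2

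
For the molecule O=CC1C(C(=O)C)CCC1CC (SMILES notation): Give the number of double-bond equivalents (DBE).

Molecular formula: C10H16O2.
DoU = (2C + 2 + N − H − X) / 2, where X is the halogen count and O/S are ignored.
    = (2·10 + 2 + 0 − 16 − 0) / 2 = 6 / 2 = 3.

3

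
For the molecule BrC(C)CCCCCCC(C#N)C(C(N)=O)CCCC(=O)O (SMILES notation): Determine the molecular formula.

C16H27BrN2O3

Walk through each heavy atom and fill implicit hydrogens from standard valence (C 4, N 3, O 2, S 2, halogen 1):
  atom 1: Br (halogen, monovalent) → 0 H
  atom 2: C, bond orders sum to 3 (valence 4) → 1 H
  atom 3: C, bond orders sum to 1 (valence 4) → 3 H
  atom 4: C, bond orders sum to 2 (valence 4) → 2 H
  atom 5: C, bond orders sum to 2 (valence 4) → 2 H
  atom 6: C, bond orders sum to 2 (valence 4) → 2 H
  atom 7: C, bond orders sum to 2 (valence 4) → 2 H
  atom 8: C, bond orders sum to 2 (valence 4) → 2 H
  atom 9: C, bond orders sum to 2 (valence 4) → 2 H
  atom 10: C, bond orders sum to 3 (valence 4) → 1 H
  atom 11: C, bond orders sum to 4 (valence 4) → 0 H
  atom 12: N, bond orders sum to 3 (valence 3) → 0 H
  atom 13: C, bond orders sum to 3 (valence 4) → 1 H
  atom 14: C, bond orders sum to 4 (valence 4) → 0 H
  atom 15: N, bond orders sum to 1 (valence 3) → 2 H
  atom 16: O, bond orders sum to 2 (valence 2) → 0 H
  atom 17: C, bond orders sum to 2 (valence 4) → 2 H
  atom 18: C, bond orders sum to 2 (valence 4) → 2 H
  atom 19: C, bond orders sum to 2 (valence 4) → 2 H
  atom 20: C, bond orders sum to 4 (valence 4) → 0 H
  atom 21: O, bond orders sum to 2 (valence 2) → 0 H
  atom 22: O, bond orders sum to 1 (valence 2) → 1 H
Totals → C:16, H:27, Br:1, N:2, O:3.
In Hill order: C16H27BrN2O3.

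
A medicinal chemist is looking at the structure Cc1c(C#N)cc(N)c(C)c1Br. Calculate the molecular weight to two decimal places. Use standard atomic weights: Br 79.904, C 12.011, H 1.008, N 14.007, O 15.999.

225.09 g/mol

First, the molecular formula is C9H9BrN2 (counting implicit H from valence).
  Br: 1 × 79.904 = 79.904
  C: 9 × 12.011 = 108.099
  H: 9 × 1.008 = 9.072
  N: 2 × 14.007 = 28.014
Sum: 1×79.904 + 9×12.011 + 9×1.008 + 2×14.007 = 225.089 → 225.09 g/mol.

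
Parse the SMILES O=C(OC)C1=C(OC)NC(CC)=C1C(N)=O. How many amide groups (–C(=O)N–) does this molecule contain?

1

The amide motif appears at heavy-atom position 14 in the SMILES.
Other groups present: 1 ester, 1 ether.
Amide count: 1.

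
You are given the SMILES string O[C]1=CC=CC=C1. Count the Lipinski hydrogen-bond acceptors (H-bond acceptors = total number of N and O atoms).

1

N atoms: 0; O atoms: 1.
Lipinski HBA = 0 + 1 = 1.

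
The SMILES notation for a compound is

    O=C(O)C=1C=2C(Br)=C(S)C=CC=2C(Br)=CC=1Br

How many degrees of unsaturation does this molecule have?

Molecular formula: C11H5Br3O2S.
DoU = (2C + 2 + N − H − X) / 2, where X is the halogen count and O/S are ignored.
    = (2·11 + 2 + 0 − 5 − 3) / 2 = 16 / 2 = 8.

8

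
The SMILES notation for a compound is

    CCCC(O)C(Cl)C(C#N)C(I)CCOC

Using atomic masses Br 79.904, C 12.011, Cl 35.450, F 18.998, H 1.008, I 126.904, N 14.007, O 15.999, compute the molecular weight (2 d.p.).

First, the molecular formula is C11H19ClINO2 (counting implicit H from valence).
  C: 11 × 12.011 = 132.121
  Cl: 1 × 35.450 = 35.450
  H: 19 × 1.008 = 19.152
  I: 1 × 126.904 = 126.904
  N: 1 × 14.007 = 14.007
  O: 2 × 15.999 = 31.998
Sum: 11×12.011 + 1×35.450 + 19×1.008 + 1×126.904 + 1×14.007 + 2×15.999 = 359.632 → 359.63 g/mol.

359.63 g/mol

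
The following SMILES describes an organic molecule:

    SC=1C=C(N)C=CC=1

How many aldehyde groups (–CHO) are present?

0

Scan the SMILES for the aldehyde motif — none present.
Groups that are present: 1 primary amine, 1 thiol.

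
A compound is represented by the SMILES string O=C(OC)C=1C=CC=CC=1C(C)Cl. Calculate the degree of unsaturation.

5

Degree of unsaturation = (number of rings) + (number of π bonds).
Ring closures in the SMILES: 1.
π bonds: 4 double bonds (each 1 DoU) → 4 DoU from unsaturation.
Total DoU = 1 + 4 = 5.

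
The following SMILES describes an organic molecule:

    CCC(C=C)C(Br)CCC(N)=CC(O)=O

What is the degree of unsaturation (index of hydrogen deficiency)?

3

Molecular formula: C11H18BrNO2.
DoU = (2C + 2 + N − H − X) / 2, where X is the halogen count and O/S are ignored.
    = (2·11 + 2 + 1 − 18 − 1) / 2 = 6 / 2 = 3.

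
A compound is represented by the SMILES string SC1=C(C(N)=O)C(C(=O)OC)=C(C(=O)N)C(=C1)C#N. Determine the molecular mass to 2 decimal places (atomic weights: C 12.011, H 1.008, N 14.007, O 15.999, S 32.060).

First, the molecular formula is C11H9N3O4S (counting implicit H from valence).
  C: 11 × 12.011 = 132.121
  H: 9 × 1.008 = 9.072
  N: 3 × 14.007 = 42.021
  O: 4 × 15.999 = 63.996
  S: 1 × 32.060 = 32.060
Sum: 11×12.011 + 9×1.008 + 3×14.007 + 4×15.999 + 1×32.060 = 279.270 → 279.27 g/mol.

279.27 g/mol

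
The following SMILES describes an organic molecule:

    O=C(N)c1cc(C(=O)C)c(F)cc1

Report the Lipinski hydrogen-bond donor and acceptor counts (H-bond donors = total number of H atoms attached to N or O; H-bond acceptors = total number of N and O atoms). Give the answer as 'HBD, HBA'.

Donors: find every N or O and count the H atoms it carries.
  atom 1 (O): bond orders sum to 2 → 0 H
  atom 3 (N): bond orders sum to 1 → 2 H
  atom 8 (O): bond orders sum to 2 → 0 H
Lipinski HBD = 2.
Acceptors: N atoms = 1, O atoms = 2 → HBA = 3.

2, 3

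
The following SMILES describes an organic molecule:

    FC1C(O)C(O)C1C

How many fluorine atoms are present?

Scan the SMILES for F atoms (remember two-letter symbols like Cl and Br are single atoms).
Fluorine count: 1.

1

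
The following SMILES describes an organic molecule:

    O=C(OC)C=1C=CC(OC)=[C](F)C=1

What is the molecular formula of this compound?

C9H9FO3

Walk through each heavy atom and fill implicit hydrogens from standard valence (C 4, N 3, O 2, S 2, halogen 1):
  atom 1: O, bond orders sum to 2 (valence 2) → 0 H
  atom 2: C, bond orders sum to 4 (valence 4) → 0 H
  atom 3: O, bond orders sum to 2 (valence 2) → 0 H
  atom 4: C, bond orders sum to 1 (valence 4) → 3 H
  atom 5: C, bond orders sum to 4 (valence 4) → 0 H
  atom 6: C, bond orders sum to 3 (valence 4) → 1 H
  atom 7: C, bond orders sum to 3 (valence 4) → 1 H
  atom 8: C, bond orders sum to 4 (valence 4) → 0 H
  atom 9: O, bond orders sum to 2 (valence 2) → 0 H
  atom 10: C, bond orders sum to 1 (valence 4) → 3 H
  atom 11: C with explicit H count 0
  atom 12: F (halogen, monovalent) → 0 H
  atom 13: C, bond orders sum to 3 (valence 4) → 1 H
Totals → C:9, H:9, F:1, O:3.
In Hill order: C9H9FO3.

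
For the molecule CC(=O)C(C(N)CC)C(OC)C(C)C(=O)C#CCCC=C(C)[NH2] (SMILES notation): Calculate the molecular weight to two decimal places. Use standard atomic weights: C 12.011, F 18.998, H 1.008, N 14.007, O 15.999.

322.45 g/mol

First, the molecular formula is C18H30N2O3 (counting implicit H from valence).
  C: 18 × 12.011 = 216.198
  H: 30 × 1.008 = 30.240
  N: 2 × 14.007 = 28.014
  O: 3 × 15.999 = 47.997
Sum: 18×12.011 + 30×1.008 + 2×14.007 + 3×15.999 = 322.449 → 322.45 g/mol.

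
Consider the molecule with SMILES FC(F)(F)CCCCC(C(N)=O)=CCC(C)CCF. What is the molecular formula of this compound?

C13H21F4NO

Walk through each heavy atom and fill implicit hydrogens from standard valence (C 4, N 3, O 2, S 2, halogen 1):
  atom 1: F (halogen, monovalent) → 0 H
  atom 2: C, bond orders sum to 4 (valence 4) → 0 H
  atom 3: F (halogen, monovalent) → 0 H
  atom 4: F (halogen, monovalent) → 0 H
  atom 5: C, bond orders sum to 2 (valence 4) → 2 H
  atom 6: C, bond orders sum to 2 (valence 4) → 2 H
  atom 7: C, bond orders sum to 2 (valence 4) → 2 H
  atom 8: C, bond orders sum to 2 (valence 4) → 2 H
  atom 9: C, bond orders sum to 4 (valence 4) → 0 H
  atom 10: C, bond orders sum to 4 (valence 4) → 0 H
  atom 11: N, bond orders sum to 1 (valence 3) → 2 H
  atom 12: O, bond orders sum to 2 (valence 2) → 0 H
  atom 13: C, bond orders sum to 3 (valence 4) → 1 H
  atom 14: C, bond orders sum to 2 (valence 4) → 2 H
  atom 15: C, bond orders sum to 3 (valence 4) → 1 H
  atom 16: C, bond orders sum to 1 (valence 4) → 3 H
  atom 17: C, bond orders sum to 2 (valence 4) → 2 H
  atom 18: C, bond orders sum to 2 (valence 4) → 2 H
  atom 19: F (halogen, monovalent) → 0 H
Totals → C:13, H:21, F:4, N:1, O:1.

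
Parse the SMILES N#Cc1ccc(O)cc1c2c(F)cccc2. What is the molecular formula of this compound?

Walk through each heavy atom and fill implicit hydrogens from standard valence (C 4, N 3, O 2, S 2, halogen 1); for lowercase aromatic atoms, an aromatic c carries 1 H when it has two neighbours and 0 H with three, and aromatic n carries 0 H:
  atom 1: N, bond orders sum to 3 (valence 3) → 0 H
  atom 2: C, bond orders sum to 4 (valence 4) → 0 H
  atom 3: aromatic c, 3 neighbours → 0 H
  atom 4: aromatic c, 2 neighbours → 1 H
  atom 5: aromatic c, 2 neighbours → 1 H
  atom 6: aromatic c, 3 neighbours → 0 H
  atom 7: O, bond orders sum to 1 (valence 2) → 1 H
  atom 8: aromatic c, 2 neighbours → 1 H
  atom 9: aromatic c, 3 neighbours → 0 H
  atom 10: aromatic c, 3 neighbours → 0 H
  atom 11: aromatic c, 3 neighbours → 0 H
  atom 12: F (halogen, monovalent) → 0 H
  atom 13: aromatic c, 2 neighbours → 1 H
  atom 14: aromatic c, 2 neighbours → 1 H
  atom 15: aromatic c, 2 neighbours → 1 H
  atom 16: aromatic c, 2 neighbours → 1 H
Totals → C:13, H:8, F:1, N:1, O:1.
In Hill order: C13H8FNO.

C13H8FNO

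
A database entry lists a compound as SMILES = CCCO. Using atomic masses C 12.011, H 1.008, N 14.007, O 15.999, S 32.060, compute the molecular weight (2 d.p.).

60.10 g/mol

First, the molecular formula is C3H8O (counting implicit H from valence).
  C: 3 × 12.011 = 36.033
  H: 8 × 1.008 = 8.064
  O: 1 × 15.999 = 15.999
Sum: 3×12.011 + 8×1.008 + 1×15.999 = 60.096 → 60.10 g/mol.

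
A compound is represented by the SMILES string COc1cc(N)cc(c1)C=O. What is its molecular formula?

Walk through each heavy atom and fill implicit hydrogens from standard valence (C 4, N 3, O 2, S 2, halogen 1); for lowercase aromatic atoms, an aromatic c carries 1 H when it has two neighbours and 0 H with three, and aromatic n carries 0 H:
  atom 1: C, bond orders sum to 1 (valence 4) → 3 H
  atom 2: O, bond orders sum to 2 (valence 2) → 0 H
  atom 3: aromatic c, 3 neighbours → 0 H
  atom 4: aromatic c, 2 neighbours → 1 H
  atom 5: aromatic c, 3 neighbours → 0 H
  atom 6: N, bond orders sum to 1 (valence 3) → 2 H
  atom 7: aromatic c, 2 neighbours → 1 H
  atom 8: aromatic c, 3 neighbours → 0 H
  atom 9: aromatic c, 2 neighbours → 1 H
  atom 10: C, bond orders sum to 3 (valence 4) → 1 H
  atom 11: O, bond orders sum to 2 (valence 2) → 0 H
Totals → C:8, H:9, N:1, O:2.

C8H9NO2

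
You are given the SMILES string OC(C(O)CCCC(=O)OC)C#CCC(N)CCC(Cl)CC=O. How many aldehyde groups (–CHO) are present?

The aldehyde motif appears at heavy-atom position 22 in the SMILES.
Other groups present: 1 alkyne, 1 ester, 2 hydroxyl, 1 primary amine.
Aldehyde count: 1.

1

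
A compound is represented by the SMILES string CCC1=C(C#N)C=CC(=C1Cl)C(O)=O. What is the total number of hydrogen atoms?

8

Walk through each heavy atom and fill implicit hydrogens from standard valence (C 4, N 3, O 2, S 2, halogen 1):
  atom 1: C, bond orders sum to 1 (valence 4) → 3 H
  atom 2: C, bond orders sum to 2 (valence 4) → 2 H
  atom 3: C, bond orders sum to 4 (valence 4) → 0 H
  atom 4: C, bond orders sum to 4 (valence 4) → 0 H
  atom 5: C, bond orders sum to 4 (valence 4) → 0 H
  atom 6: N, bond orders sum to 3 (valence 3) → 0 H
  atom 7: C, bond orders sum to 3 (valence 4) → 1 H
  atom 8: C, bond orders sum to 3 (valence 4) → 1 H
  atom 9: C, bond orders sum to 4 (valence 4) → 0 H
  atom 10: C, bond orders sum to 4 (valence 4) → 0 H
  atom 11: Cl (halogen, monovalent) → 0 H
  atom 12: C, bond orders sum to 4 (valence 4) → 0 H
  atom 13: O, bond orders sum to 1 (valence 2) → 1 H
  atom 14: O, bond orders sum to 2 (valence 2) → 0 H
Total hydrogens: 8.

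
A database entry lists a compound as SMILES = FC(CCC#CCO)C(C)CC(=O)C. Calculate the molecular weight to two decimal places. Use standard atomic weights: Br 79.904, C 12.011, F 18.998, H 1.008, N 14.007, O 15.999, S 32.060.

First, the molecular formula is C11H17FO2 (counting implicit H from valence).
  C: 11 × 12.011 = 132.121
  F: 1 × 18.998 = 18.998
  H: 17 × 1.008 = 17.136
  O: 2 × 15.999 = 31.998
Sum: 11×12.011 + 1×18.998 + 17×1.008 + 2×15.999 = 200.253 → 200.25 g/mol.

200.25 g/mol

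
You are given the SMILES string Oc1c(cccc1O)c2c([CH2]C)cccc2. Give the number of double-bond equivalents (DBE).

8

Molecular formula: C14H14O2.
DoU = (2C + 2 + N − H − X) / 2, where X is the halogen count and O/S are ignored.
    = (2·14 + 2 + 0 − 14 − 0) / 2 = 16 / 2 = 8.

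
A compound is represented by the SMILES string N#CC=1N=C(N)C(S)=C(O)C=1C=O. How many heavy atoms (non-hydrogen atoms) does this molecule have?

Every atom symbol written in the SMILES (organic subset) is one heavy atom; implicit H are not written.
Heavy atoms by element → C:7, N:3, O:2, S:1.
Total: 13.

13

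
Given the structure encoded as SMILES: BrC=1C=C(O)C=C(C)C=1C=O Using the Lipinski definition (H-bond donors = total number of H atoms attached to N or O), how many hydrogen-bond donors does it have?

1

Donors: find every N or O and count the H atoms it carries.
  atom 5 (O): bond orders sum to 1 → 1 H
  atom 11 (O): bond orders sum to 2 → 0 H
Lipinski HBD = 1.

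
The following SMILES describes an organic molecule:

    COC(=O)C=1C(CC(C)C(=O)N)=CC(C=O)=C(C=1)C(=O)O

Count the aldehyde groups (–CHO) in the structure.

The aldehyde motif appears at heavy-atom position 15 in the SMILES.
Other groups present: 1 amide, 1 carboxylic acid, 1 ester.
Aldehyde count: 1.

1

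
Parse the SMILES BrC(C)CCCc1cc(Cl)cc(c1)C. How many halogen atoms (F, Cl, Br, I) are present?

Halogen atoms appear at heavy-atom positions 1, 10 (1×Br, 1×Cl).
Halogen count: 2.

2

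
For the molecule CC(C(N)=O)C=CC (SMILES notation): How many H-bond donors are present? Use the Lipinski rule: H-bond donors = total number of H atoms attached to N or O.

2

Donors: find every N or O and count the H atoms it carries.
  atom 4 (N): bond orders sum to 1 → 2 H
  atom 5 (O): bond orders sum to 2 → 0 H
Lipinski HBD = 2.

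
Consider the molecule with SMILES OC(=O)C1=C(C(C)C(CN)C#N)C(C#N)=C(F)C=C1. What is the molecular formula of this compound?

C13H12FN3O2

Walk through each heavy atom and fill implicit hydrogens from standard valence (C 4, N 3, O 2, S 2, halogen 1):
  atom 1: O, bond orders sum to 1 (valence 2) → 1 H
  atom 2: C, bond orders sum to 4 (valence 4) → 0 H
  atom 3: O, bond orders sum to 2 (valence 2) → 0 H
  atom 4: C, bond orders sum to 4 (valence 4) → 0 H
  atom 5: C, bond orders sum to 4 (valence 4) → 0 H
  atom 6: C, bond orders sum to 3 (valence 4) → 1 H
  atom 7: C, bond orders sum to 1 (valence 4) → 3 H
  atom 8: C, bond orders sum to 3 (valence 4) → 1 H
  atom 9: C, bond orders sum to 2 (valence 4) → 2 H
  atom 10: N, bond orders sum to 1 (valence 3) → 2 H
  atom 11: C, bond orders sum to 4 (valence 4) → 0 H
  atom 12: N, bond orders sum to 3 (valence 3) → 0 H
  atom 13: C, bond orders sum to 4 (valence 4) → 0 H
  atom 14: C, bond orders sum to 4 (valence 4) → 0 H
  atom 15: N, bond orders sum to 3 (valence 3) → 0 H
  atom 16: C, bond orders sum to 4 (valence 4) → 0 H
  atom 17: F (halogen, monovalent) → 0 H
  atom 18: C, bond orders sum to 3 (valence 4) → 1 H
  atom 19: C, bond orders sum to 3 (valence 4) → 1 H
Totals → C:13, H:12, F:1, N:3, O:2.
In Hill order: C13H12FN3O2.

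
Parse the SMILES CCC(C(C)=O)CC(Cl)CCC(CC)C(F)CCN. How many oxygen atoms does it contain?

1

Scan the SMILES for O atoms (remember two-letter symbols like Cl and Br are single atoms).
Oxygen count: 1.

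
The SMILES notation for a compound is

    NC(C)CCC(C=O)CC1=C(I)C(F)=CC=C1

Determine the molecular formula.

C13H17FINO

Walk through each heavy atom and fill implicit hydrogens from standard valence (C 4, N 3, O 2, S 2, halogen 1):
  atom 1: N, bond orders sum to 1 (valence 3) → 2 H
  atom 2: C, bond orders sum to 3 (valence 4) → 1 H
  atom 3: C, bond orders sum to 1 (valence 4) → 3 H
  atom 4: C, bond orders sum to 2 (valence 4) → 2 H
  atom 5: C, bond orders sum to 2 (valence 4) → 2 H
  atom 6: C, bond orders sum to 3 (valence 4) → 1 H
  atom 7: C, bond orders sum to 3 (valence 4) → 1 H
  atom 8: O, bond orders sum to 2 (valence 2) → 0 H
  atom 9: C, bond orders sum to 2 (valence 4) → 2 H
  atom 10: C, bond orders sum to 4 (valence 4) → 0 H
  atom 11: C, bond orders sum to 4 (valence 4) → 0 H
  atom 12: I (halogen, monovalent) → 0 H
  atom 13: C, bond orders sum to 4 (valence 4) → 0 H
  atom 14: F (halogen, monovalent) → 0 H
  atom 15: C, bond orders sum to 3 (valence 4) → 1 H
  atom 16: C, bond orders sum to 3 (valence 4) → 1 H
  atom 17: C, bond orders sum to 3 (valence 4) → 1 H
Totals → C:13, H:17, F:1, I:1, N:1, O:1.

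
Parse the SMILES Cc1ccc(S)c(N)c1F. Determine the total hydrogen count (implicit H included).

Walk through each heavy atom and fill implicit hydrogens from standard valence (C 4, N 3, O 2, S 2, halogen 1); for lowercase aromatic atoms, an aromatic c carries 1 H when it has two neighbours and 0 H with three, and aromatic n carries 0 H:
  atom 1: C, bond orders sum to 1 (valence 4) → 3 H
  atom 2: aromatic c, 3 neighbours → 0 H
  atom 3: aromatic c, 2 neighbours → 1 H
  atom 4: aromatic c, 2 neighbours → 1 H
  atom 5: aromatic c, 3 neighbours → 0 H
  atom 6: S, bond orders sum to 1 (valence 2) → 1 H
  atom 7: aromatic c, 3 neighbours → 0 H
  atom 8: N, bond orders sum to 1 (valence 3) → 2 H
  atom 9: aromatic c, 3 neighbours → 0 H
  atom 10: F (halogen, monovalent) → 0 H
Total hydrogens: 8.

8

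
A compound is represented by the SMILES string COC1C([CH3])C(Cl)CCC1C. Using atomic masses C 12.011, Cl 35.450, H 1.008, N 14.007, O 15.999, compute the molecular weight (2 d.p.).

First, the molecular formula is C9H17ClO (counting implicit H from valence).
  C: 9 × 12.011 = 108.099
  Cl: 1 × 35.450 = 35.450
  H: 17 × 1.008 = 17.136
  O: 1 × 15.999 = 15.999
Sum: 9×12.011 + 1×35.450 + 17×1.008 + 1×15.999 = 176.684 → 176.68 g/mol.

176.68 g/mol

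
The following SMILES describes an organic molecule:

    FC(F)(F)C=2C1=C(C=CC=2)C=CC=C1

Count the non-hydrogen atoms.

14

Every atom symbol written in the SMILES (organic subset) is one heavy atom; implicit H are not written.
Heavy atoms by element → C:11, F:3.
Total: 14.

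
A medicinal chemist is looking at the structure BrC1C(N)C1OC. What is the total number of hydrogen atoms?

8

Walk through each heavy atom and fill implicit hydrogens from standard valence (C 4, N 3, O 2, S 2, halogen 1):
  atom 1: Br (halogen, monovalent) → 0 H
  atom 2: C, bond orders sum to 3 (valence 4) → 1 H
  atom 3: C, bond orders sum to 3 (valence 4) → 1 H
  atom 4: N, bond orders sum to 1 (valence 3) → 2 H
  atom 5: C, bond orders sum to 3 (valence 4) → 1 H
  atom 6: O, bond orders sum to 2 (valence 2) → 0 H
  atom 7: C, bond orders sum to 1 (valence 4) → 3 H
Total hydrogens: 8.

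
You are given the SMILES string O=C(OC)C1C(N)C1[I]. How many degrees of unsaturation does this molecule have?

2

Degree of unsaturation = (number of rings) + (number of π bonds).
Ring closures in the SMILES: 1.
π bonds: 1 double bond (each 1 DoU) → 1 DoU from unsaturation.
Total DoU = 1 + 1 = 2.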